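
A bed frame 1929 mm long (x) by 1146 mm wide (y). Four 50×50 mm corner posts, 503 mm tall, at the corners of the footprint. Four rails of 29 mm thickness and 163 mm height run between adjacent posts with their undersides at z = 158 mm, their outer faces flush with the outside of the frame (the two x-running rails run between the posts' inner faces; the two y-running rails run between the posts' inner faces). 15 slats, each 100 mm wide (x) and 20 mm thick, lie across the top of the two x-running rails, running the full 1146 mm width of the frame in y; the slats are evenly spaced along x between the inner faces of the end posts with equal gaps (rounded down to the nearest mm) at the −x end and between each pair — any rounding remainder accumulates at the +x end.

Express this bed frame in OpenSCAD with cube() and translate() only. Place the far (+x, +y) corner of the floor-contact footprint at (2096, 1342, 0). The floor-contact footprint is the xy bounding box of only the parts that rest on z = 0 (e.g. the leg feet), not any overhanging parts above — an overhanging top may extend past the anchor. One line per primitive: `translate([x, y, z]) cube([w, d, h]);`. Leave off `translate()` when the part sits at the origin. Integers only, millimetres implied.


// slat z = rail_z + rail_h = 158 + 163 = 321
// slat gap = ⌊(1829 − 15·100) / 16⌋ = 20
translate([167, 196, 0]) cube([50, 50, 503]);
translate([167, 1292, 0]) cube([50, 50, 503]);
translate([2046, 196, 0]) cube([50, 50, 503]);
translate([2046, 1292, 0]) cube([50, 50, 503]);
translate([217, 196, 158]) cube([1829, 29, 163]);
translate([217, 1313, 158]) cube([1829, 29, 163]);
translate([167, 246, 158]) cube([29, 1046, 163]);
translate([2067, 246, 158]) cube([29, 1046, 163]);
translate([237, 196, 321]) cube([100, 1146, 20]);
translate([357, 196, 321]) cube([100, 1146, 20]);
translate([477, 196, 321]) cube([100, 1146, 20]);
translate([597, 196, 321]) cube([100, 1146, 20]);
translate([717, 196, 321]) cube([100, 1146, 20]);
translate([837, 196, 321]) cube([100, 1146, 20]);
translate([957, 196, 321]) cube([100, 1146, 20]);
translate([1077, 196, 321]) cube([100, 1146, 20]);
translate([1197, 196, 321]) cube([100, 1146, 20]);
translate([1317, 196, 321]) cube([100, 1146, 20]);
translate([1437, 196, 321]) cube([100, 1146, 20]);
translate([1557, 196, 321]) cube([100, 1146, 20]);
translate([1677, 196, 321]) cube([100, 1146, 20]);
translate([1797, 196, 321]) cube([100, 1146, 20]);
translate([1917, 196, 321]) cube([100, 1146, 20]);


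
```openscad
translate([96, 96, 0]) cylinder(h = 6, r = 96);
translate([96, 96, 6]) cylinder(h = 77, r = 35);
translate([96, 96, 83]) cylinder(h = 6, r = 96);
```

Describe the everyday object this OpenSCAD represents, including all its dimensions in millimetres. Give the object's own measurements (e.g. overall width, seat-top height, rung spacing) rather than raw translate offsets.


A spool: two coaxial disc flanges of radius 96 mm and thickness 6 mm, joined by a core cylinder of radius 35 mm and height 77 mm. The lower flange rests on z = 0 and the three cylinders share a vertical axis.


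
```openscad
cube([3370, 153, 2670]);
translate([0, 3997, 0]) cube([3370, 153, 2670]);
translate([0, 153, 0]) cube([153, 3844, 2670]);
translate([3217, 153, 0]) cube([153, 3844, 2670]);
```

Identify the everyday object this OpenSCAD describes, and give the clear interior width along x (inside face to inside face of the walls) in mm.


A house (or room) frame. The interior width is 3064 mm.

Four 2670 mm walls enclosing a rectangle with no floor or roof — a room or house frame. Outside width is 3370 mm and wall thickness is 153 mm, so the interior width is 3370 − 2 × 153 = 3064 mm.


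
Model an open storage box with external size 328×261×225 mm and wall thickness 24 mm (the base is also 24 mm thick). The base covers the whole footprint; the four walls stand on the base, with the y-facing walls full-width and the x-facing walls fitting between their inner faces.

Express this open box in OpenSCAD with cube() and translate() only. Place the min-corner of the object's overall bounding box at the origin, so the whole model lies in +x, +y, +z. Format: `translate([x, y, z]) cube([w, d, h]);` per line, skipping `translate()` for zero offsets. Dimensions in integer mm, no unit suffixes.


cube([328, 261, 24]);
translate([0, 0, 24]) cube([328, 24, 201]);
translate([0, 237, 24]) cube([328, 24, 201]);
translate([0, 24, 24]) cube([24, 213, 201]);
translate([304, 24, 24]) cube([24, 213, 201]);


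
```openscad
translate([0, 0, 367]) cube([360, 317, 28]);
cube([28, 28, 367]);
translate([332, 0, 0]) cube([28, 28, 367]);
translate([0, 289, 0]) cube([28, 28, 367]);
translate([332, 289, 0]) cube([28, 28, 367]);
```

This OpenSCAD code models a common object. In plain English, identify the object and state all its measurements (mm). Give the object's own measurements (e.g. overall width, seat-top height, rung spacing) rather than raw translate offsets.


A simple wooden stool: a rectangular seat 360 mm (x) by 317 mm (y), 28 mm thick, top face at z = 395 mm, on four square legs, each 28×28 mm in cross-section. The legs rest on z = 0, each flush with a corner of the seat.


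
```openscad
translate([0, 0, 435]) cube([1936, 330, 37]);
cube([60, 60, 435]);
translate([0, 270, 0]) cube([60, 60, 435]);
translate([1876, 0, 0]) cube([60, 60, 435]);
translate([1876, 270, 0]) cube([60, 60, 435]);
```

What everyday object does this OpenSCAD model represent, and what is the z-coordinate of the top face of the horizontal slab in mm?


A bench. The seat-top height is 472 mm.

A long slab on four corner posts — a bench. The slab sits at z = 435 with thickness 37, so the top is 435 + 37 = 472 mm.


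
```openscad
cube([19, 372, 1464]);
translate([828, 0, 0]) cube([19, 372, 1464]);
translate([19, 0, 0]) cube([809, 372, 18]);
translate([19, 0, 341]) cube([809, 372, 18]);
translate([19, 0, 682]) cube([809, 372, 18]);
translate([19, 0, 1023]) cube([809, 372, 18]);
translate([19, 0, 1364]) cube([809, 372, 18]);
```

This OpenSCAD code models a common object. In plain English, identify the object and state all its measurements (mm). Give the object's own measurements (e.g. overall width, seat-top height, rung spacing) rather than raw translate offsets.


An open bookshelf. Two side panels, each 19 mm thick, 372 mm deep and 1464 mm tall, stand 847 mm apart (outside-to-outside). Between them sit 5 shelves, each 18 mm thick and 372 mm deep, spanning the full gap between the sides. The bottom shelf rests on the floor (its underside at z = 0) and the clear gap between one shelf's top and the next shelf's underside is 323 mm.


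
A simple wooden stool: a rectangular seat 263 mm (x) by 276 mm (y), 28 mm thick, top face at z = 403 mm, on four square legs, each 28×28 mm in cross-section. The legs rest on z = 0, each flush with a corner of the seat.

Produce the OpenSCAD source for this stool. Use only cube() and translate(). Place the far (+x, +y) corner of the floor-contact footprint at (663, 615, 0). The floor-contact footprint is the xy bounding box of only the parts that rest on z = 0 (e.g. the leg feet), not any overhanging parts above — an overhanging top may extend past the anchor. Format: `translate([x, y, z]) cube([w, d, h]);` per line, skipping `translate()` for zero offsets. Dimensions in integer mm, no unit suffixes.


translate([400, 339, 375]) cube([263, 276, 28]);
translate([400, 339, 0]) cube([28, 28, 375]);
translate([635, 339, 0]) cube([28, 28, 375]);
translate([400, 587, 0]) cube([28, 28, 375]);
translate([635, 587, 0]) cube([28, 28, 375]);


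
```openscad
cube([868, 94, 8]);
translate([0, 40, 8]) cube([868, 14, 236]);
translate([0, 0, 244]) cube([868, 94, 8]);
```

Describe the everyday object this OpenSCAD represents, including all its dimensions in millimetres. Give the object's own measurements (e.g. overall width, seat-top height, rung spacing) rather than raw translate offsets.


An I-beam lying along x, 868 mm long. Overall section height 252 mm. Two flanges 94 mm wide (y) and 8 mm thick, one on the floor and one at the top; a web 14 mm thick runs between them, centred on the flange width.


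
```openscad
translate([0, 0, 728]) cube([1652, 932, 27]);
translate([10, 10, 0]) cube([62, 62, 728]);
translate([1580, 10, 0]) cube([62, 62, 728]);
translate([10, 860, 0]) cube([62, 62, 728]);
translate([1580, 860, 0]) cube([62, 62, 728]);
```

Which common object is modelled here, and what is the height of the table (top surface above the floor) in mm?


A table. The table height is 755 mm.

A 1652×932×27 slab sits at z = 728 on four 62 mm square posts — a table. The top surface is at 728 + 27 = 755 mm.


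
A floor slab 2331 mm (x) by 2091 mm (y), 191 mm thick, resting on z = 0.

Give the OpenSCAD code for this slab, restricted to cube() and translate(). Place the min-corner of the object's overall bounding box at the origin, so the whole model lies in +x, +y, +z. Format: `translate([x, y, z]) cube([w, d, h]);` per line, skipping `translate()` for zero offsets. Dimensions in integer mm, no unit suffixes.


cube([2331, 2091, 191]);


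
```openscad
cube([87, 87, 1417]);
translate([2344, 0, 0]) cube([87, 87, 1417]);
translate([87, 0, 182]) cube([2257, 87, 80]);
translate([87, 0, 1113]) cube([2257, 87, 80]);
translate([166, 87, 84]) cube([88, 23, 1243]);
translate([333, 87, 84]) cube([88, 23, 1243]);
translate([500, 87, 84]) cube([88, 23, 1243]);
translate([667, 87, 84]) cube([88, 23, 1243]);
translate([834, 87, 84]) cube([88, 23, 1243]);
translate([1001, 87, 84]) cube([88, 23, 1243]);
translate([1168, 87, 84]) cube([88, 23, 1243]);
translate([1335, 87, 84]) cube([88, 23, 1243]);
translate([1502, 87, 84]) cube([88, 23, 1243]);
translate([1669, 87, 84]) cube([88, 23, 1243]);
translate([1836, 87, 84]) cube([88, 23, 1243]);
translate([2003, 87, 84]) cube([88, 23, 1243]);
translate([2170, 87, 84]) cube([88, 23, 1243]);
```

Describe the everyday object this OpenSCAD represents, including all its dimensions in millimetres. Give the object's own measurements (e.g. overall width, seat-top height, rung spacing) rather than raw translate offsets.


A fence section. Two 87×87 mm posts, 1417 mm tall, stand on the floor with a clear span of 2257 mm between their inner faces. Two horizontal rails of 87×80 mm section span the gap between the posts with their undersides at z = 182 mm and z = 1113 mm, flush with the posts' −y face. 13 pickets, each 88 mm wide, 23 mm thick and 1243 mm tall, are fixed to the +y face of the rails with their bottoms at z = 84 mm, spaced across the span with a 79 mm gap after the −x post and between neighbouring pickets, with 86 mm left before the +x post.


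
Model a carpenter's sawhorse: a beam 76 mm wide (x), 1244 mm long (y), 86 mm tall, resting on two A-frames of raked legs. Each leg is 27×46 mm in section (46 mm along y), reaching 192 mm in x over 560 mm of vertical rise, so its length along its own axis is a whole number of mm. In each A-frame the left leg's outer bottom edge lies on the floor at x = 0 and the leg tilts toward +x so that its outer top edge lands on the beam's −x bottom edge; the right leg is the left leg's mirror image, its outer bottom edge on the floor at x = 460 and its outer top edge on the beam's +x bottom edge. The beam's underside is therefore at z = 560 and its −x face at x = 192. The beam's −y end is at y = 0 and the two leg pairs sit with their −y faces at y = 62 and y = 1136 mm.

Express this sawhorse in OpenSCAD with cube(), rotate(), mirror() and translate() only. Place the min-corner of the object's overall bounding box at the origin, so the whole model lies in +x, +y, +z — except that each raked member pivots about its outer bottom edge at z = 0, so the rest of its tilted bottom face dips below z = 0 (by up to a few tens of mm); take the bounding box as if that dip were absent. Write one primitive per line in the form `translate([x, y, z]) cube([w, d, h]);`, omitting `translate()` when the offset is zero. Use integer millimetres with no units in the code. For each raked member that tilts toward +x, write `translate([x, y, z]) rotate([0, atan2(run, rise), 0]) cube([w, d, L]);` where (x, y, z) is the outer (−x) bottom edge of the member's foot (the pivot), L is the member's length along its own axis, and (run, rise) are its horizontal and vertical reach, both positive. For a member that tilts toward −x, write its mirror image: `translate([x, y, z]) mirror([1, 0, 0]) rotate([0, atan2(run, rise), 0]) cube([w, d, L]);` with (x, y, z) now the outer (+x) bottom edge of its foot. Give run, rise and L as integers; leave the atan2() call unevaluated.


translate([192, 0, 560]) cube([76, 1244, 86]);
translate([0, 62, 0]) rotate([0, atan2(192, 560), 0]) cube([27, 46, 592]);
translate([460, 62, 0]) mirror([1, 0, 0]) rotate([0, atan2(192, 560), 0]) cube([27, 46, 592]);
translate([0, 1136, 0]) rotate([0, atan2(192, 560), 0]) cube([27, 46, 592]);
translate([460, 1136, 0]) mirror([1, 0, 0]) rotate([0, atan2(192, 560), 0]) cube([27, 46, 592]);


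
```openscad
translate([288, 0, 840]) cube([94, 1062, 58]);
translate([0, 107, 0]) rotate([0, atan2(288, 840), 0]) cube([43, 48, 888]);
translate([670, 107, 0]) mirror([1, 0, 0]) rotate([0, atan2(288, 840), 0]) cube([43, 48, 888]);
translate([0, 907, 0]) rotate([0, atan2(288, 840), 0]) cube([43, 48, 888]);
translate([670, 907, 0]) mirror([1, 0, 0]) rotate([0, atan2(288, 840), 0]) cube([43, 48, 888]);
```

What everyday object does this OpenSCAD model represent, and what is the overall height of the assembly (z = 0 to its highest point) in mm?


A sawhorse. The overall height is 898 mm.

A beam across two mirrored pairs of raked legs — a sawhorse. The beam's underside is at z = 840 (matching the legs' vertical rise in atan2(288, 840)) and the beam is 58 mm tall, so its top is at 840 + 58 = 898 mm. The raked legs top out at the beam's underside, so that is the highest point.


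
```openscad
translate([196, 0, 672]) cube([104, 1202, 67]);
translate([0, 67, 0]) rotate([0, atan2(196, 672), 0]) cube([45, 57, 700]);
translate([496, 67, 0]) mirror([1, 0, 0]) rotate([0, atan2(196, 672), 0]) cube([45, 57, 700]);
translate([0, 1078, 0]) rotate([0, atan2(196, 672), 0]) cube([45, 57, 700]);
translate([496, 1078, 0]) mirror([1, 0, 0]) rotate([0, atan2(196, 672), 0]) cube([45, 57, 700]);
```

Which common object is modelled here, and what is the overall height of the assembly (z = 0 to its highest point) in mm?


A sawhorse. The overall height is 739 mm.

A beam across two mirrored pairs of raked legs — a sawhorse. The beam's underside is at z = 672 (matching the legs' vertical rise in atan2(196, 672)) and the beam is 67 mm tall, so its top is at 672 + 67 = 739 mm. The raked legs top out at the beam's underside, so that is the highest point.


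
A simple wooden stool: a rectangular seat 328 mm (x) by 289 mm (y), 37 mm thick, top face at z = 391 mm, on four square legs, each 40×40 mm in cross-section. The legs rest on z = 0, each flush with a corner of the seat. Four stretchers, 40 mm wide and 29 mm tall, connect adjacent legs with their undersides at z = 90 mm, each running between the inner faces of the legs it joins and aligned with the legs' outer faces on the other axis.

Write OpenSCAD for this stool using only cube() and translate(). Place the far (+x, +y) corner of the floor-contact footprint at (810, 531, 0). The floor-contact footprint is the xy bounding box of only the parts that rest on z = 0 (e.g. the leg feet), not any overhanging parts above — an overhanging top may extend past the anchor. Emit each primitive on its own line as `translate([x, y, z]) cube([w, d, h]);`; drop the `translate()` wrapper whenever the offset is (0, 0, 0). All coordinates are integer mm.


// leg_h = 391 - 37 = 354
// stretcher span = 328 - 2*40 = 248
translate([482, 242, 354]) cube([328, 289, 37]);
translate([482, 242, 0]) cube([40, 40, 354]);
translate([770, 242, 0]) cube([40, 40, 354]);
translate([482, 491, 0]) cube([40, 40, 354]);
translate([770, 491, 0]) cube([40, 40, 354]);
translate([522, 242, 90]) cube([248, 40, 29]);
translate([522, 491, 90]) cube([248, 40, 29]);
translate([482, 282, 90]) cube([40, 209, 29]);
translate([770, 282, 90]) cube([40, 209, 29]);


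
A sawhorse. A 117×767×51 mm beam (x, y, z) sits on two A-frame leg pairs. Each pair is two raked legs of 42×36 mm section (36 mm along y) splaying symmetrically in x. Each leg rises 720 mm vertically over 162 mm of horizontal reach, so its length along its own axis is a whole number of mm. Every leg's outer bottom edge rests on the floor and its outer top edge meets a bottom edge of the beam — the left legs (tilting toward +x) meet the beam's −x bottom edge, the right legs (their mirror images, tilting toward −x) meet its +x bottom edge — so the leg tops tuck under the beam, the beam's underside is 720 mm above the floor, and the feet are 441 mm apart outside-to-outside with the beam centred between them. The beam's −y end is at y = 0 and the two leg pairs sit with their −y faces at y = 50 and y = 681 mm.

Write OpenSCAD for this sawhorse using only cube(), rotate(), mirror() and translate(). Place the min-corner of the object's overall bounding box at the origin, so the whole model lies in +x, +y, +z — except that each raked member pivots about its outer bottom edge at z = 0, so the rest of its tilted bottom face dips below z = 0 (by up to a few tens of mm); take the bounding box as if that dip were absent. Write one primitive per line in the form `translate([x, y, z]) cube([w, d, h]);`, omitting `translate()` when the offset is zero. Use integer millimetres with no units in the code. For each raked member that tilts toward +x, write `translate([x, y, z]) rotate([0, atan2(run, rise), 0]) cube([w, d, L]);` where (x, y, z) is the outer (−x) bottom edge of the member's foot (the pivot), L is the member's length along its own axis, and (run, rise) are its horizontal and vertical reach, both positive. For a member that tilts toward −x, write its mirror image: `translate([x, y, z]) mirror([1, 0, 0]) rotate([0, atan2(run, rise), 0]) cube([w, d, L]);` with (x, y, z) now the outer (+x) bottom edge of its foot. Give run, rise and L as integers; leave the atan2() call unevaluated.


translate([162, 0, 720]) cube([117, 767, 51]);
translate([0, 50, 0]) rotate([0, atan2(162, 720), 0]) cube([42, 36, 738]);
translate([441, 50, 0]) mirror([1, 0, 0]) rotate([0, atan2(162, 720), 0]) cube([42, 36, 738]);
translate([0, 681, 0]) rotate([0, atan2(162, 720), 0]) cube([42, 36, 738]);
translate([441, 681, 0]) mirror([1, 0, 0]) rotate([0, atan2(162, 720), 0]) cube([42, 36, 738]);


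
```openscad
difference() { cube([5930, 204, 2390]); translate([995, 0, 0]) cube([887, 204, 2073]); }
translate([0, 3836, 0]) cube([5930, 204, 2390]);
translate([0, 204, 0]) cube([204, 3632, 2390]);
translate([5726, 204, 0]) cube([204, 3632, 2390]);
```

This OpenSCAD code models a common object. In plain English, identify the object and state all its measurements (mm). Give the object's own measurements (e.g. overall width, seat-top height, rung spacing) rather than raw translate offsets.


A single room: four walls, each 2390 mm tall and 204 mm thick, enclosing an outside footprint 5930×4040 mm (x × y), no floor or roof. The front and back walls (−y and +y sides) run the full x-width; the side walls fit between their inner faces. A door opening 887 mm wide and 2073 mm tall is cut through the front wall from the floor up, its −x edge 995 mm from the wall's −x end.


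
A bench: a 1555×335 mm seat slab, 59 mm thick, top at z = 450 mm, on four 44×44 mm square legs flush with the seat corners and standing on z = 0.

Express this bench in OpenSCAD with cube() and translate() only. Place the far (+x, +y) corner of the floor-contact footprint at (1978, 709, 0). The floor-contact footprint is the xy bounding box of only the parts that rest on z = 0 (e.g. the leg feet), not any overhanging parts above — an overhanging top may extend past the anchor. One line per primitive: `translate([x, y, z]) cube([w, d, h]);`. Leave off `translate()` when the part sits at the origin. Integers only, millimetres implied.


translate([423, 374, 391]) cube([1555, 335, 59]);
translate([423, 374, 0]) cube([44, 44, 391]);
translate([423, 665, 0]) cube([44, 44, 391]);
translate([1934, 374, 0]) cube([44, 44, 391]);
translate([1934, 665, 0]) cube([44, 44, 391]);


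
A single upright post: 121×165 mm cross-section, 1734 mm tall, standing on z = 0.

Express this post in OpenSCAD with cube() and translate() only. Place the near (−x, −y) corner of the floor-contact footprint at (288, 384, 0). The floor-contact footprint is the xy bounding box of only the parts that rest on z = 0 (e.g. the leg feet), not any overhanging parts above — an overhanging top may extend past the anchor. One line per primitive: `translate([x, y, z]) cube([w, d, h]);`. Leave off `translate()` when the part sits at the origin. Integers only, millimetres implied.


translate([288, 384, 0]) cube([121, 165, 1734]);


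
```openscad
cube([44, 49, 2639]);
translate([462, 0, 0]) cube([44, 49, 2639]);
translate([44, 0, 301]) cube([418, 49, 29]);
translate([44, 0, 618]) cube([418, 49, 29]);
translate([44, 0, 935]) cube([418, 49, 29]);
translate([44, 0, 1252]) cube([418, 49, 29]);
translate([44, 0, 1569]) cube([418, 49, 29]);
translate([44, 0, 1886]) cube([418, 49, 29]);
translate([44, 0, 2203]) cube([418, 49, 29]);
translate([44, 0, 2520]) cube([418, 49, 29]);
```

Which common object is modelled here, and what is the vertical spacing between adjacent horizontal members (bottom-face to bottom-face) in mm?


A ladder. The rung spacing is 317 mm.

Two tall 44×49 posts with 8 short bars between them — a ladder. Adjacent rungs sit at z = 301 and z = 618, so the spacing is 618 − 301 = 317 mm.


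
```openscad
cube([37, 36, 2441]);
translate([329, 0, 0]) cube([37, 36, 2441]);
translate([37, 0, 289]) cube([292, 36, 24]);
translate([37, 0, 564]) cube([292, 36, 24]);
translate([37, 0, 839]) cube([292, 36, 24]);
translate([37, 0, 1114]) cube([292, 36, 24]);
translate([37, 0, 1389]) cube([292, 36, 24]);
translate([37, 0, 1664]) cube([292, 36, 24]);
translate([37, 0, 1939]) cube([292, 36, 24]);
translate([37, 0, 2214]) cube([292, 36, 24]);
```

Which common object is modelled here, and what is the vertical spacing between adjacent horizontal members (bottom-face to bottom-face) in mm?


A ladder. The rung spacing is 275 mm.

Two tall 37×36 posts with 8 short bars between them — a ladder. Adjacent rungs sit at z = 289 and z = 564, so the spacing is 564 − 289 = 275 mm.


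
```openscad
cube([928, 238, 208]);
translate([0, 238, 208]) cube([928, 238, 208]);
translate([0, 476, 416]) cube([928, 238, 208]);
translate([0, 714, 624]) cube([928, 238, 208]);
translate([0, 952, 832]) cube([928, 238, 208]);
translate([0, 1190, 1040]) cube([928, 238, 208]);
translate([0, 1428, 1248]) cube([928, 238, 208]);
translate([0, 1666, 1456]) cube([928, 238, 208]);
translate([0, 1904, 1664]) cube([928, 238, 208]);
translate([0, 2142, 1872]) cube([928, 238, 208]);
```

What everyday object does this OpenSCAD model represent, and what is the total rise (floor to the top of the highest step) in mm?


A staircase. The total rise is 2080 mm.

10 identical blocks, each offset up and back from the previous — a staircase. Each step is 208 mm tall and there are 10 of them, so the total rise is 10 × 208 = 2080 mm.


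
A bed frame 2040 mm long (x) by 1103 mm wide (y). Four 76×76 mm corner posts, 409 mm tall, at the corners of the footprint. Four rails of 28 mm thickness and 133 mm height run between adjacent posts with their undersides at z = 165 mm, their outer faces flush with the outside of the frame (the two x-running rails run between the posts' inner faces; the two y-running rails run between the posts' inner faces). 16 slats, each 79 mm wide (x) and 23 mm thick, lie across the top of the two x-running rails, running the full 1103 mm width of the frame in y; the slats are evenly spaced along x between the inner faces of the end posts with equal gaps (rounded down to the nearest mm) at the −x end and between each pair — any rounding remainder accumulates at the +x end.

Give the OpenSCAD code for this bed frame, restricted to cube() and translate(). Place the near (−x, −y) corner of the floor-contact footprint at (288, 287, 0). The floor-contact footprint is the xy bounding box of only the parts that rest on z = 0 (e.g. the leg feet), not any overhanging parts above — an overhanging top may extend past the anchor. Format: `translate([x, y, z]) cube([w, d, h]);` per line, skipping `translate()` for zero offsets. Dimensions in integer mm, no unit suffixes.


translate([288, 287, 0]) cube([76, 76, 409]);
translate([288, 1314, 0]) cube([76, 76, 409]);
translate([2252, 287, 0]) cube([76, 76, 409]);
translate([2252, 1314, 0]) cube([76, 76, 409]);
translate([364, 287, 165]) cube([1888, 28, 133]);
translate([364, 1362, 165]) cube([1888, 28, 133]);
translate([288, 363, 165]) cube([28, 951, 133]);
translate([2300, 363, 165]) cube([28, 951, 133]);
translate([400, 287, 298]) cube([79, 1103, 23]);
translate([515, 287, 298]) cube([79, 1103, 23]);
translate([630, 287, 298]) cube([79, 1103, 23]);
translate([745, 287, 298]) cube([79, 1103, 23]);
translate([860, 287, 298]) cube([79, 1103, 23]);
translate([975, 287, 298]) cube([79, 1103, 23]);
translate([1090, 287, 298]) cube([79, 1103, 23]);
translate([1205, 287, 298]) cube([79, 1103, 23]);
translate([1320, 287, 298]) cube([79, 1103, 23]);
translate([1435, 287, 298]) cube([79, 1103, 23]);
translate([1550, 287, 298]) cube([79, 1103, 23]);
translate([1665, 287, 298]) cube([79, 1103, 23]);
translate([1780, 287, 298]) cube([79, 1103, 23]);
translate([1895, 287, 298]) cube([79, 1103, 23]);
translate([2010, 287, 298]) cube([79, 1103, 23]);
translate([2125, 287, 298]) cube([79, 1103, 23]);


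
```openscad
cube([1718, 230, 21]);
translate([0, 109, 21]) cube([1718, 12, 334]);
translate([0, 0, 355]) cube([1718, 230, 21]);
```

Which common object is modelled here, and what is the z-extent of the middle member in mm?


An I-beam. The web height is 334 mm.

Two wide flanges with a thin centred web — an I-beam. Overall 376 mm minus two 21 mm flanges gives a web of 376 − 2·21 = 334 mm.


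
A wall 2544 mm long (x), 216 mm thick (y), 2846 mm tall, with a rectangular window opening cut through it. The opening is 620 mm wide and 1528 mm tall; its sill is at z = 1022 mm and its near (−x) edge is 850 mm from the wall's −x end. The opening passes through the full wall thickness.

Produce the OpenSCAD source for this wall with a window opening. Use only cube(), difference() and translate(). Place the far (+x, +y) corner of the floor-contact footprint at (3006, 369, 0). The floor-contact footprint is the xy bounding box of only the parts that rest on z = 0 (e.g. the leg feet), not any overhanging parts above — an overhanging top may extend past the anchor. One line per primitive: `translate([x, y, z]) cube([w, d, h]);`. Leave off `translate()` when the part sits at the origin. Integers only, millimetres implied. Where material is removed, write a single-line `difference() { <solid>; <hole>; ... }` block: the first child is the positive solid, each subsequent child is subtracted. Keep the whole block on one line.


difference() { translate([462, 153, 0]) cube([2544, 216, 2846]); translate([1312, 153, 1022]) cube([620, 216, 1528]); }


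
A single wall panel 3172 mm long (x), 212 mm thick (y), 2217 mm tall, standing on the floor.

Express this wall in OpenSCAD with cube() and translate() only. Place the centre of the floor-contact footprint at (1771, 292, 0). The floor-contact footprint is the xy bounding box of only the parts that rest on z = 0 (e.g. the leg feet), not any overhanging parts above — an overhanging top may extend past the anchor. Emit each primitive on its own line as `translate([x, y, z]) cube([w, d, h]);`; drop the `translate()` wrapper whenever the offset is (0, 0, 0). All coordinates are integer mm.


translate([185, 186, 0]) cube([3172, 212, 2217]);


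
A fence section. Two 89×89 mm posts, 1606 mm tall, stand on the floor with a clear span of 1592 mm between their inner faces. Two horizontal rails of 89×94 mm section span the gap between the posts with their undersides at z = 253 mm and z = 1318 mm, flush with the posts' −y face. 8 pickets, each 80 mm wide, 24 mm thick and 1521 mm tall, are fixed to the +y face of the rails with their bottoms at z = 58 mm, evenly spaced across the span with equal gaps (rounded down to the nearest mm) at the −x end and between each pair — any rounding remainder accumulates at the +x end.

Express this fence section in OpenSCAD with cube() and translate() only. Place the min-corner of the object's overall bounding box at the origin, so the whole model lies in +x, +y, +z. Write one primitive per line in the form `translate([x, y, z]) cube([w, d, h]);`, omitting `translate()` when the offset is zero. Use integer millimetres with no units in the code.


cube([89, 89, 1606]);
translate([1681, 0, 0]) cube([89, 89, 1606]);
translate([89, 0, 253]) cube([1592, 89, 94]);
translate([89, 0, 1318]) cube([1592, 89, 94]);
translate([194, 89, 58]) cube([80, 24, 1521]);
translate([379, 89, 58]) cube([80, 24, 1521]);
translate([564, 89, 58]) cube([80, 24, 1521]);
translate([749, 89, 58]) cube([80, 24, 1521]);
translate([934, 89, 58]) cube([80, 24, 1521]);
translate([1119, 89, 58]) cube([80, 24, 1521]);
translate([1304, 89, 58]) cube([80, 24, 1521]);
translate([1489, 89, 58]) cube([80, 24, 1521]);


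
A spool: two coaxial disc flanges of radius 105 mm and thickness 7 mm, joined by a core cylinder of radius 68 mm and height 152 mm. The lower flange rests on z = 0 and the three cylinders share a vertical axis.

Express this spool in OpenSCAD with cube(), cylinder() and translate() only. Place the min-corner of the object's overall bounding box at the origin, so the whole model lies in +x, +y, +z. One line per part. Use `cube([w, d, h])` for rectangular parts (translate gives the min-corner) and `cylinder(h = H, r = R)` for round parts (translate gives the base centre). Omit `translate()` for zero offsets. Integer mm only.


translate([105, 105, 0]) cylinder(h = 7, r = 105);
translate([105, 105, 7]) cylinder(h = 152, r = 68);
translate([105, 105, 159]) cylinder(h = 7, r = 105);


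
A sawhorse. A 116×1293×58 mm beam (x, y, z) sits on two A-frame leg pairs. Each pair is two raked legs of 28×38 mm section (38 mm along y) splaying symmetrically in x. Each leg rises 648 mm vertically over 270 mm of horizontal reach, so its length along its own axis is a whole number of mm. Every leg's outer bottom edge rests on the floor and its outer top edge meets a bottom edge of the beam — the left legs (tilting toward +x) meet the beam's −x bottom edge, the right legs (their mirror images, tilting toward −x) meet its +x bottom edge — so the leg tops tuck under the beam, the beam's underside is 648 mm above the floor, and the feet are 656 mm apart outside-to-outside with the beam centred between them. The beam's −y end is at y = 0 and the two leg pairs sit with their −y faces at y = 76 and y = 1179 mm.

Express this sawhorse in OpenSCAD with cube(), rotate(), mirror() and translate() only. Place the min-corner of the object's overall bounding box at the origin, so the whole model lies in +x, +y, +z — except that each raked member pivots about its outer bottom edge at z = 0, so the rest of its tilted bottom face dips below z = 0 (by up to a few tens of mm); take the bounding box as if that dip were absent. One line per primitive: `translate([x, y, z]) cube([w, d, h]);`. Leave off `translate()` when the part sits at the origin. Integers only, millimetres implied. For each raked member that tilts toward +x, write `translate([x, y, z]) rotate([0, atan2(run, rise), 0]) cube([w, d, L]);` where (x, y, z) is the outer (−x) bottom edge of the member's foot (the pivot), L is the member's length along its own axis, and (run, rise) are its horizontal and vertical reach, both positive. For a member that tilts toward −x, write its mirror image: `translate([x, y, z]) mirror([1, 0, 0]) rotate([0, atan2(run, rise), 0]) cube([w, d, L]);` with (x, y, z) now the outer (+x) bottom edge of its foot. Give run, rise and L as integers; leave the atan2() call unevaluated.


translate([270, 0, 648]) cube([116, 1293, 58]);
translate([0, 76, 0]) rotate([0, atan2(270, 648), 0]) cube([28, 38, 702]);
translate([656, 76, 0]) mirror([1, 0, 0]) rotate([0, atan2(270, 648), 0]) cube([28, 38, 702]);
translate([0, 1179, 0]) rotate([0, atan2(270, 648), 0]) cube([28, 38, 702]);
translate([656, 1179, 0]) mirror([1, 0, 0]) rotate([0, atan2(270, 648), 0]) cube([28, 38, 702]);


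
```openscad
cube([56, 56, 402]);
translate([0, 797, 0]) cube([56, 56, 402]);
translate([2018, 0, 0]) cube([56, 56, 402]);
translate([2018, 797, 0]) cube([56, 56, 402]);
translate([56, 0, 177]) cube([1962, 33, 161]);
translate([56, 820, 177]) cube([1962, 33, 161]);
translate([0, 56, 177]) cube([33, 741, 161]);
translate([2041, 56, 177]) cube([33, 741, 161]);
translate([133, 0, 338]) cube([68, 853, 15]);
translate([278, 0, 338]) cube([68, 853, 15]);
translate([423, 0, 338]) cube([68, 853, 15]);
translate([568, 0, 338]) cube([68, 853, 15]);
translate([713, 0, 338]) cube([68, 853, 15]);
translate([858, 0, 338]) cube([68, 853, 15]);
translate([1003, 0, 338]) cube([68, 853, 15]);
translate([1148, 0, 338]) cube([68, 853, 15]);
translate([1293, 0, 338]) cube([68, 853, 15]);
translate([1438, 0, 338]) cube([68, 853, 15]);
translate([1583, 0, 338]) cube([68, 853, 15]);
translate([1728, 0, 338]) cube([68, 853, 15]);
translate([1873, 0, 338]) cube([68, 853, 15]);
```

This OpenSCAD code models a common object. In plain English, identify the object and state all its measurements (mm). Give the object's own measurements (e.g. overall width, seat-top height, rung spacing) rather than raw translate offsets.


A bed frame 2074 mm long (x) by 853 mm wide (y). Four 56×56 mm corner posts, 402 mm tall, at the corners of the footprint. Four rails of 33 mm thickness and 161 mm height run between adjacent posts with their undersides at z = 177 mm, their outer faces flush with the outside of the frame (the two x-running rails run between the posts' inner faces; the two y-running rails run between the posts' inner faces). 13 slats, each 68 mm wide (x) and 15 mm thick, lie across the top of the two x-running rails, running the full 853 mm width of the frame in y; along x they sit between the end posts with a 77 mm gap after the −x posts and between neighbouring slats and before the +x posts.


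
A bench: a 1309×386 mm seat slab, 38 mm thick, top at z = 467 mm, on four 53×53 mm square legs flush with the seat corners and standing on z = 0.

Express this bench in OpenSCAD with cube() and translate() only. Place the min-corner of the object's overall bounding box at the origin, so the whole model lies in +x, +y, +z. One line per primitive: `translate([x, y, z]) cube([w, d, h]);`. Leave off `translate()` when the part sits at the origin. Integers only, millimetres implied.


translate([0, 0, 429]) cube([1309, 386, 38]);
cube([53, 53, 429]);
translate([0, 333, 0]) cube([53, 53, 429]);
translate([1256, 0, 0]) cube([53, 53, 429]);
translate([1256, 333, 0]) cube([53, 53, 429]);


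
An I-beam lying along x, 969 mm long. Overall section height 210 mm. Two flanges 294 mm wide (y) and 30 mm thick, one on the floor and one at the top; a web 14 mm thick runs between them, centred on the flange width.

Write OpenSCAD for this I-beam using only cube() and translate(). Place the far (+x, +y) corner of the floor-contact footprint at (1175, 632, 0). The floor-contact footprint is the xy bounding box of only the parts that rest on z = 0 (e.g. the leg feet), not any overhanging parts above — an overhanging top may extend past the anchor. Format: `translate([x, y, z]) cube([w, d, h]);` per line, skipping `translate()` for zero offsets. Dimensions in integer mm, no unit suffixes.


translate([206, 338, 0]) cube([969, 294, 30]);
translate([206, 478, 30]) cube([969, 14, 150]);
translate([206, 338, 180]) cube([969, 294, 30]);


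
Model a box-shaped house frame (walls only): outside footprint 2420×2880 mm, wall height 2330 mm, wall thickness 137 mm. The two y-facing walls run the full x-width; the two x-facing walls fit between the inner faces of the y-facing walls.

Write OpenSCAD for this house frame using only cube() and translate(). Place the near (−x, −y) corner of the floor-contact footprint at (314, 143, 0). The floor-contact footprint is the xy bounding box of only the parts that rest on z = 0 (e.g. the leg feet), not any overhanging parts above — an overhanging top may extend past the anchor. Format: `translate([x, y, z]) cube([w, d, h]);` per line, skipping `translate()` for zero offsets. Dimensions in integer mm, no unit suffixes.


translate([314, 143, 0]) cube([2420, 137, 2330]);
translate([314, 2886, 0]) cube([2420, 137, 2330]);
translate([314, 280, 0]) cube([137, 2606, 2330]);
translate([2597, 280, 0]) cube([137, 2606, 2330]);


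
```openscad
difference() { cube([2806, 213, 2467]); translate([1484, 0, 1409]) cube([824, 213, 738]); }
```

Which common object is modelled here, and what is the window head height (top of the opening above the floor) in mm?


A wall with a window opening. The window head height is 2147 mm.

A wall with a rectangular opening subtracted — a window. Sill at z = 1409, opening 738 mm tall, so the head is at 1409 + 738 = 2147 mm.


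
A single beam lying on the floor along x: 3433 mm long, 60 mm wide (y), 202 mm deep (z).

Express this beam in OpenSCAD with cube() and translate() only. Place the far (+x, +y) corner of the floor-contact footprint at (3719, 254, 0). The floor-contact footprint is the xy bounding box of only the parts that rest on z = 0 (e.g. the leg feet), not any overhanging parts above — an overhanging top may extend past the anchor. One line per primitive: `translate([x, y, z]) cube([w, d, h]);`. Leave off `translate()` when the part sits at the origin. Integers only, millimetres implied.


translate([286, 194, 0]) cube([3433, 60, 202]);


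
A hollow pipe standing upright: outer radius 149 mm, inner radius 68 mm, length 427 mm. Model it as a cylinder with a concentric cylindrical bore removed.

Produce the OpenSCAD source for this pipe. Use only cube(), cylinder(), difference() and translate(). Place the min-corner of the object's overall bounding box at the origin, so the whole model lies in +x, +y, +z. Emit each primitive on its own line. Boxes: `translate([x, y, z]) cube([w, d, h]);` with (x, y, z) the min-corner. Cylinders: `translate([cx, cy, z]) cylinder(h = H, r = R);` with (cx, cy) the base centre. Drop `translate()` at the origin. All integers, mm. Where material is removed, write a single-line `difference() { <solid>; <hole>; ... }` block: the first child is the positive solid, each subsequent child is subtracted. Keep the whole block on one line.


difference() { translate([149, 149, 0]) cylinder(h = 427, r = 149); translate([149, 149, 0]) cylinder(h = 427, r = 68); }


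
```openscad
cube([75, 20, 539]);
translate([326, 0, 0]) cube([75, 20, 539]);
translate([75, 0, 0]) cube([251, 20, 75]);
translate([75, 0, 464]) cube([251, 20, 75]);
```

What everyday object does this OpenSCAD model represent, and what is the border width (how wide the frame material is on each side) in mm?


A picture frame. The border width is 75 mm.

Four thin pieces enclosing a rectangular opening — a picture frame. The two full-height stiles are 539 mm tall; the top rail sits at z = 464 and is 75 mm tall, so the border above the opening is 539 − 464 = 75 mm, matching the stile x-width.


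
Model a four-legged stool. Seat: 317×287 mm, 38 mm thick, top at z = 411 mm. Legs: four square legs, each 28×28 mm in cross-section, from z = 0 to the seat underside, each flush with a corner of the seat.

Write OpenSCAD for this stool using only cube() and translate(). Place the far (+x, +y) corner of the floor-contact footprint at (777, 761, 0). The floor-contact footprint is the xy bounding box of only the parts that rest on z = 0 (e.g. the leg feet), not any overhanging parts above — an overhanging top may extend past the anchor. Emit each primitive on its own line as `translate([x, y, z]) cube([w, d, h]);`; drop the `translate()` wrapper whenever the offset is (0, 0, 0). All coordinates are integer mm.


translate([460, 474, 373]) cube([317, 287, 38]);
translate([460, 474, 0]) cube([28, 28, 373]);
translate([749, 474, 0]) cube([28, 28, 373]);
translate([460, 733, 0]) cube([28, 28, 373]);
translate([749, 733, 0]) cube([28, 28, 373]);
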